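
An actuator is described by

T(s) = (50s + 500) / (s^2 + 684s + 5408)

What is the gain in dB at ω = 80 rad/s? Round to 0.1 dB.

Substitute s = j80:
Numerator: 50(j80) + 500 = 500 + j4000
Denominator: (j80)^2 + 684(j80) + 5408 = -992 + j54720
|N| = √(500² + 4000²) ≈ 4031.1, ∠N ≈ 82.87°
|D| = √(992² + 54720²) ≈ 54729, ∠D ≈ 91.04°
|T| = 4031.1 / 54729 ≈ 0.073656
Gain = 20 log₁₀(0.073656) ≈ -22.66 dB

-22.7 dB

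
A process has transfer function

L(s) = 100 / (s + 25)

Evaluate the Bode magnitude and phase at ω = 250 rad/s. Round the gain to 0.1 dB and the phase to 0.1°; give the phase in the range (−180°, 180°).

-8.0 dB, -84.3°

Substitute s = j250:
Numerator: 100 = 100 + j0
Denominator: (j250) + 25 = 25 + j250
|N| = √(100² + 0²) ≈ 100, ∠N ≈ 0.00°
|D| = √(25² + 250²) ≈ 251.25, ∠D ≈ 84.29°
|L| = 100 / 251.25 ≈ 0.39801
Gain = 20 log₁₀(0.39801) ≈ -8.00 dB
∠L = 0.00° − 84.29° = -84.29°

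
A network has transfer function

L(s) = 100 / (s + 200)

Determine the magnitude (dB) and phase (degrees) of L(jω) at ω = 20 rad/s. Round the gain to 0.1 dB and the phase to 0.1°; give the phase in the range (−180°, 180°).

-6.1 dB, -5.7°

Substitute s = j20:
Numerator: 100 = 100 + j0
Denominator: (j20) + 200 = 200 + j20
|N| = √(100² + 0²) ≈ 100, ∠N ≈ 0.00°
|D| = √(200² + 20²) ≈ 201, ∠D ≈ 5.71°
|L| = 100 / 201 ≈ 0.49751
Gain = 20 log₁₀(0.49751) ≈ -6.06 dB
∠L = 0.00° − 5.71° = -5.71°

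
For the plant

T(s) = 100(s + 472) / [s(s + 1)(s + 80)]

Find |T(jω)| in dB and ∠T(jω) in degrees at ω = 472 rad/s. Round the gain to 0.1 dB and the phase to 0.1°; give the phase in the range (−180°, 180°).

At s = jω = j472:
zero (s+472): 472 + j472 → |·| = √(472²+472²) = √445568 ≈ 667.51, ∠ = arctan(472/472) ≈ 45.00°
pole (s+1): 1 + j472 → |·| = √(1²+472²) = √222785 ≈ 472, ∠ = arctan(472/1) ≈ 89.88°
pole (s+80): 80 + j472 → |·| = √(80²+472²) = √229184 ≈ 478.73, ∠ = arctan(472/80) ≈ 80.38°
pole at origin: |s| = 472, ∠ = 90.00° (in denominator)
|T| = 100 · 667.51 / 1.0665e+08 ≈ 0.00062589
Gain = 20 log₁₀(0.00062589) ≈ -64.07 dB
∠T = 45.00° − 260.26° = -215.26° ≡ 144.74° (principal value)

-64.1 dB, 144.7°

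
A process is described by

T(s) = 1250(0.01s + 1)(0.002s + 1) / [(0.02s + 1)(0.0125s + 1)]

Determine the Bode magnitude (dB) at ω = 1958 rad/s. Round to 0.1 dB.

40.3 dB

At ω = 1958 rad/s:
zero (1 + j1958·0.01) = 1 + j19.58 → |·| ≈ 19.606, ∠ ≈ 87.08°
zero (1 + j1958·0.002) = 1 + j3.916 → |·| ≈ 4.0417, ∠ ≈ 75.67°
pole (1 + j1958·0.02) = 1 + j39.16 → |·| ≈ 39.173, ∠ ≈ 88.54°
pole (1 + j1958·0.0125) = 1 + j24.475 → |·| ≈ 24.495, ∠ ≈ 87.66°
|T| = 1250 · 19.606 · 4.0417 / (39.173 · 24.495) ≈ 103.23
Gain = 20 log₁₀(103.23) ≈ 40.28 dB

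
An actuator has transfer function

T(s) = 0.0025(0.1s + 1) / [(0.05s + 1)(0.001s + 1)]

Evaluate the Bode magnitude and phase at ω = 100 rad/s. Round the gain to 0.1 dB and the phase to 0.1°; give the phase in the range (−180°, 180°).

At ω = 100 rad/s:
zero (1 + j100·0.1) = 1 + j10 → |·| ≈ 10.05, ∠ ≈ 84.29°
pole (1 + j100·0.05) = 1 + j5 → |·| ≈ 5.099, ∠ ≈ 78.69°
pole (1 + j100·0.001) = 1 + j0.1 → |·| ≈ 1.005, ∠ ≈ 5.71°
|T| = 0.0025 · 10.05 / (5.099 · 1.005) ≈ 0.0049029
Gain = 20 log₁₀(0.0049029) ≈ -46.19 dB
∠T = (84.29°) − (78.69° + 5.71°) = -0.11°

-46.2 dB, -0.1°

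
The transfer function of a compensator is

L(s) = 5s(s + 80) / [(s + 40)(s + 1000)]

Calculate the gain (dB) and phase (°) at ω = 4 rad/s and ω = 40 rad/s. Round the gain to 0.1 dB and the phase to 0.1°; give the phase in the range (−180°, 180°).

ω = 4: -28.0 dB, 86.9°; ω = 40: -10.0 dB, 69.3°

At s = jω = j4:
zero (s+80): 80 + j4 → |·| = √(80²+4²) = √6416 ≈ 80.1, ∠ = arctan(4/80) ≈ 2.86°
zero at origin: s = j4 → |·| = 4, ∠ = 90.00°
pole (s+40): 40 + j4 → |·| = √(40²+4²) = √1616 ≈ 40.2, ∠ = arctan(4/40) ≈ 5.71°
pole (s+1000): 1000 + j4 → |·| = √(1000²+4²) = √1000016 ≈ 1000, ∠ = arctan(4/1000) ≈ 0.23°
|L| = 5 · 320.4 / 40200 ≈ 0.039851
Gain = 20 log₁₀(0.039851) ≈ -27.99 dB
∠L = 92.86° − 5.94° = 86.92°

At s = jω = j40:
zero (s+80): 80 + j40 → |·| = √(80²+40²) = √8000 ≈ 89.443, ∠ = arctan(40/80) ≈ 26.57°
zero at origin: s = j40 → |·| = 40, ∠ = 90.00°
pole (s+40): 40 + j40 → |·| = √(40²+40²) = √3200 ≈ 56.569, ∠ = arctan(40/40) ≈ 45.00°
pole (s+1000): 1000 + j40 → |·| = √(1000²+40²) = √1001600 ≈ 1000.8, ∠ = arctan(40/1000) ≈ 2.29°
|L| = 5 · 3577.7 / 56614 ≈ 0.31597
Gain = 20 log₁₀(0.31597) ≈ -10.01 dB
∠L = 116.57° − 47.29° = 69.28°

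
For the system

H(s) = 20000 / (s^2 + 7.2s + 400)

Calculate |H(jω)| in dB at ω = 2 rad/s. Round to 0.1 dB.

At s = jω = j2:
quadratic: (j2)² + 7.2·j2 + 400 = 396 + j14.4 → |·| ≈ 396.26, ∠ ≈ 2.08°
|H| = 20000 / 396.26 ≈ 50.472
Gain = 20 log₁₀(50.472) ≈ 34.06 dB

34.1 dB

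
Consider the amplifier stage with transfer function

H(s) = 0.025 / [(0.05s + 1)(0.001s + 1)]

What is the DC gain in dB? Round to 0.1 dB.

-32.0 dB

H(0) = 0.025 · 1 / 1 = 0.025
20 log₁₀(0.025) ≈ -32.04 dB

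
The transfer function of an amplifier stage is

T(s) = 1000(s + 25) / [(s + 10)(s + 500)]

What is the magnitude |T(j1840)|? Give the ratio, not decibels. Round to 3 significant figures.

At s = jω = j1840:
zero (s+25): 25 + j1840 → |·| = √(25²+1840²) = √3386225 ≈ 1840.2, ∠ = arctan(1840/25) ≈ 89.22°
pole (s+10): 10 + j1840 → |·| = √(10²+1840²) = √3385700 ≈ 1840, ∠ = arctan(1840/10) ≈ 89.69°
pole (s+500): 500 + j1840 → |·| = √(500²+1840²) = √3635600 ≈ 1906.7, ∠ = arctan(1840/500) ≈ 74.80°
|T| = 1000 · 1840.2 / 3.5083e+06 ≈ 0.52453

0.525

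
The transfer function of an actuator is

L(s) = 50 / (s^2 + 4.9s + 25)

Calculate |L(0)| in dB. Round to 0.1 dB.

6.0 dB

L(0) = 50 / 25 = 2
20 log₁₀(2) ≈ 6.02 dB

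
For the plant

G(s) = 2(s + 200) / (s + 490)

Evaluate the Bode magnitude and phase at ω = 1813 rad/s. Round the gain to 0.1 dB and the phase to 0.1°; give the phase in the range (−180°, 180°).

5.8 dB, 8.8°

At s = jω = j1813:
zero (s+200): 200 + j1813 → |·| = √(200²+1813²) = √3326969 ≈ 1824, ∠ = arctan(1813/200) ≈ 83.70°
pole (s+490): 490 + j1813 → |·| = √(490²+1813²) = √3527069 ≈ 1878, ∠ = arctan(1813/490) ≈ 74.88°
|G| = 2 · 1824 / 1878 ≈ 1.9425
Gain = 20 log₁₀(1.9425) ≈ 5.77 dB
∠G = 83.70° − 74.88° = 8.82°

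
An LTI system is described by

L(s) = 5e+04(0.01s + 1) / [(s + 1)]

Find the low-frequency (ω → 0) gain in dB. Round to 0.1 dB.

94.0 dB

L(0) = 5e+04 · 1 / 1 = 50000
20 log₁₀(50000) ≈ 93.98 dB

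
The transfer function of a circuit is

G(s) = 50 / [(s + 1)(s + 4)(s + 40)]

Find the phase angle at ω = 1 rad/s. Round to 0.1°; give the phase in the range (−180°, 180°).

-60.5°

At s = jω = j1:
pole (s+1): 1 + j1 → |·| = √(1²+1²) = √2 ≈ 1.4142, ∠ = arctan(1/1) ≈ 45.00°
pole (s+4): 4 + j1 → |·| = √(4²+1²) = √17 ≈ 4.1231, ∠ = arctan(1/4) ≈ 14.04°
pole (s+40): 40 + j1 → |·| = √(40²+1²) = √1601 ≈ 40.012, ∠ = arctan(1/40) ≈ 1.43°
∠G = 0.00° − 60.47° = -60.47°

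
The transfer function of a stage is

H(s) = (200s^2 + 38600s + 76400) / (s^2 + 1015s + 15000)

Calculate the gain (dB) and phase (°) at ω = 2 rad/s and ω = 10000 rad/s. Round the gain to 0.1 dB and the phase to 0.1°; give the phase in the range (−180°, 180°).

Substitute s = j2:
Numerator: 200(j2)^2 + 38600(j2) + 76400 = 75600 + j77200
Denominator: (j2)^2 + 1015(j2) + 15000 = 14996 + j2030
|N| = √(75600² + 77200²) ≈ 1.0805e+05, ∠N ≈ 45.60°
|D| = √(14996² + 2030²) ≈ 15133, ∠D ≈ 7.71°
|H| = 1.0805e+05 / 15133 ≈ 7.14
Gain = 20 log₁₀(7.14) ≈ 17.07 dB
∠H = 45.60° − 7.71° = 37.89°

Substitute s = j10000:
Numerator: 200(j10000)^2 + 38600(j10000) + 76400 = -19999923600 + j386000000
Denominator: (j10000)^2 + 1015(j10000) + 15000 = -99985000 + j10150000
|N| = √(19999923600² + 386000000²) ≈ 2.0004e+10, ∠N ≈ 178.89°
|D| = √(99985000² + 10150000²) ≈ 1.005e+08, ∠D ≈ 174.20°
|H| = 2.0004e+10 / 1.005e+08 ≈ 199.04
Gain = 20 log₁₀(199.04) ≈ 45.98 dB
∠H = 178.89° − 174.20° = 4.69°

ω = 2: 17.1 dB, 37.9°; ω = 10000: 46.0 dB, 4.7°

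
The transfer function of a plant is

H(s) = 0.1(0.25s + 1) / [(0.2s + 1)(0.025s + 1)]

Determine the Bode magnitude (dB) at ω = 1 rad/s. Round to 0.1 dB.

-19.9 dB

At ω = 1 rad/s:
zero (1 + j1·0.25) = 1 + j0.25 → |·| ≈ 1.0308, ∠ ≈ 14.04°
pole (1 + j1·0.2) = 1 + j0.2 → |·| ≈ 1.0198, ∠ ≈ 11.31°
pole (1 + j1·0.025) = 1 + j0.025 → |·| ≈ 1.0003, ∠ ≈ 1.43°
|H| = 0.1 · 1.0308 / (1.0198 · 1.0003) ≈ 0.10105
Gain = 20 log₁₀(0.10105) ≈ -19.91 dB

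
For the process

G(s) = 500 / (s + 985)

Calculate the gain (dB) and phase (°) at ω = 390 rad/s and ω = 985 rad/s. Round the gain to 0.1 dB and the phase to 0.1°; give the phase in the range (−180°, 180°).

ω = 390: -6.5 dB, -21.6°; ω = 985: -8.9 dB, -45.0°

At s = jω = j390:
pole (s+985): 985 + j390 → |·| = √(985²+390²) = √1122325 ≈ 1059.4, ∠ = arctan(390/985) ≈ 21.60°
|G| = 500 / 1059.4 ≈ 0.47197
Gain = 20 log₁₀(0.47197) ≈ -6.52 dB
∠G = 0.00° − 21.60° = -21.60°

At s = jω = j985:
pole (s+985): 985 + j985 → |·| = √(985²+985²) = √1940450 ≈ 1393, ∠ = arctan(985/985) ≈ 45.00°
|G| = 500 / 1393 ≈ 0.35894
Gain = 20 log₁₀(0.35894) ≈ -8.90 dB
∠G = 0.00° − 45.00° = -45.00°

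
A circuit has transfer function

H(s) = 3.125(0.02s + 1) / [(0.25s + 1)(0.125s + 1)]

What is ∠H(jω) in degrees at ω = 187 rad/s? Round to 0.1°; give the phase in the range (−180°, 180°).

At ω = 187 rad/s:
zero (1 + j187·0.02) = 1 + j3.74 → |·| ≈ 3.8714, ∠ ≈ 75.03°
pole (1 + j187·0.25) = 1 + j46.75 → |·| ≈ 46.761, ∠ ≈ 88.77°
pole (1 + j187·0.125) = 1 + j23.375 → |·| ≈ 23.396, ∠ ≈ 87.55°
∠H = (75.03°) − (88.77° + 87.55°) = -101.29°

-101.3°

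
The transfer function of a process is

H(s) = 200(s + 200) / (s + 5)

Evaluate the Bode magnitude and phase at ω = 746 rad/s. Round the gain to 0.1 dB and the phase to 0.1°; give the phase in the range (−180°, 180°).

At s = jω = j746:
zero (s+200): 200 + j746 → |·| = √(200²+746²) = √596516 ≈ 772.34, ∠ = arctan(746/200) ≈ 74.99°
pole (s+5): 5 + j746 → |·| = √(5²+746²) = √556541 ≈ 746.02, ∠ = arctan(746/5) ≈ 89.62°
|H| = 200 · 772.34 / 746.02 ≈ 207.06
Gain = 20 log₁₀(207.06) ≈ 46.32 dB
∠H = 74.99° − 89.62° = -14.63°

46.3 dB, -14.6°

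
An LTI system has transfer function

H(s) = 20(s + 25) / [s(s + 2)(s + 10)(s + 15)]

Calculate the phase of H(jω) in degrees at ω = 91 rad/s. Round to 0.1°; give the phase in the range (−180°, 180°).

91.5°

At s = jω = j91:
zero (s+25): 25 + j91 → |·| = √(25²+91²) = √8906 ≈ 94.372, ∠ = arctan(91/25) ≈ 74.64°
pole (s+2): 2 + j91 → |·| = √(2²+91²) = √8285 ≈ 91.022, ∠ = arctan(91/2) ≈ 88.74°
pole (s+10): 10 + j91 → |·| = √(10²+91²) = √8381 ≈ 91.548, ∠ = arctan(91/10) ≈ 83.73°
pole (s+15): 15 + j91 → |·| = √(15²+91²) = √8506 ≈ 92.228, ∠ = arctan(91/15) ≈ 80.64°
pole at origin: |s| = 91, ∠ = 90.00° (in denominator)
∠H = 74.64° − 343.11° = -268.47° ≡ 91.53° (principal value)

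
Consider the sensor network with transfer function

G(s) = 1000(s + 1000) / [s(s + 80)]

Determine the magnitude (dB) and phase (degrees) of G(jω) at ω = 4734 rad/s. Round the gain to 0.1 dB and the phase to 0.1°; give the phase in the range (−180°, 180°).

At s = jω = j4734:
zero (s+1000): 1000 + j4734 → |·| = √(1000²+4734²) = √23410756 ≈ 4838.5, ∠ = arctan(4734/1000) ≈ 78.07°
pole (s+80): 80 + j4734 → |·| = √(80²+4734²) = √22417156 ≈ 4734.7, ∠ = arctan(4734/80) ≈ 89.03°
pole at origin: |s| = 4734, ∠ = 90.00° (in denominator)
|G| = 1000 · 4838.5 / 2.2414e+07 ≈ 0.21587
Gain = 20 log₁₀(0.21587) ≈ -13.32 dB
∠G = 78.07° − 179.03° = -100.96°

-13.3 dB, -101.0°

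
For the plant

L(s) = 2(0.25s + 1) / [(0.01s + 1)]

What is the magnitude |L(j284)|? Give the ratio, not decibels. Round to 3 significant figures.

47.2

At ω = 284 rad/s:
zero (1 + j284·0.25) = 1 + j71 → |·| ≈ 71.007, ∠ ≈ 89.19°
pole (1 + j284·0.01) = 1 + j2.84 → |·| ≈ 3.0109, ∠ ≈ 70.60°
|L| = 2 · 71.007 / (3.0109) ≈ 47.167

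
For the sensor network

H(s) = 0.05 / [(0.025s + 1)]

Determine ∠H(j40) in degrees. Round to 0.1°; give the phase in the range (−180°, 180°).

-45.0°

At ω = 40 rad/s:
pole (1 + j40·0.025) = 1 + j1 → |·| ≈ 1.4142, ∠ ≈ 45.00°
∠H = (0°) − (45.00°) = -45.00°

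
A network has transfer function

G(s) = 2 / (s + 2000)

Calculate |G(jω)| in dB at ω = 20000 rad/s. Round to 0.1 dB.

Substitute s = j20000:
Numerator: 2 = 2 + j0
Denominator: (j20000) + 2000 = 2000 + j20000
|N| = √(2² + 0²) ≈ 2, ∠N ≈ 0.00°
|D| = √(2000² + 20000²) ≈ 20100, ∠D ≈ 84.29°
|G| = 2 / 20100 ≈ 9.9502e-05
Gain = 20 log₁₀(9.9502e-05) ≈ -80.04 dB

-80.0 dB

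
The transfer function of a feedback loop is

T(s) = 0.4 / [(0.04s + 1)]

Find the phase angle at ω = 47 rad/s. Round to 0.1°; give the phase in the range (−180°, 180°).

At ω = 47 rad/s:
pole (1 + j47·0.04) = 1 + j1.88 → |·| ≈ 2.1294, ∠ ≈ 61.99°
∠T = (0°) − (61.99°) = -61.99°

-62.0°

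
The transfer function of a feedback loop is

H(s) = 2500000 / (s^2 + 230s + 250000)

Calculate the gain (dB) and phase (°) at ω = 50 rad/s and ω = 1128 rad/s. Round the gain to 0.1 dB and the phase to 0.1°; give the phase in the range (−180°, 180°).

At s = jω = j50:
quadratic: (j50)² + 230·j50 + 250000 = 247500 + j11500 → |·| ≈ 2.4777e+05, ∠ ≈ 2.66°
|H| = 2500000 / 2.4777e+05 ≈ 10.09
Gain = 20 log₁₀(10.09) ≈ 20.08 dB
∠H = 0.00° − 2.66° = -2.66°

At s = jω = j1128:
quadratic: (j1128)² + 230·j1128 + 250000 = -1022384 + j259440 → |·| ≈ 1.0548e+06, ∠ ≈ 165.76°
|H| = 2500000 / 1.0548e+06 ≈ 2.3701
Gain = 20 log₁₀(2.3701) ≈ 7.50 dB
∠H = 0.00° − 165.76° = -165.76°

ω = 50: 20.1 dB, -2.7°; ω = 1128: 7.5 dB, -165.8°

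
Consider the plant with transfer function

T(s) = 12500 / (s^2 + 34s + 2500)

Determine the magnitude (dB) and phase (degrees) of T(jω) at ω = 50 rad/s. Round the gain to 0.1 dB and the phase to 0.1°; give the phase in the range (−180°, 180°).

At s = jω = j50:
quadratic: (j50)² + 34·j50 + 2500 = 0 + j1700 → |·| ≈ 1700, ∠ ≈ 90.00°
|T| = 12500 / 1700 ≈ 7.3529
Gain = 20 log₁₀(7.3529) ≈ 17.33 dB
∠T = 0.00° − 90.00° = -90.00°

17.3 dB, -90.0°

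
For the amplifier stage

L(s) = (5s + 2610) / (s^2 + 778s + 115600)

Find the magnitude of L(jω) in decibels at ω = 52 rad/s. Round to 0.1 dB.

Substitute s = j52:
Numerator: 5(j52) + 2610 = 2610 + j260
Denominator: (j52)^2 + 778(j52) + 115600 = 112896 + j40456
|N| = √(2610² + 260²) ≈ 2622.9, ∠N ≈ 5.69°
|D| = √(112896² + 40456²) ≈ 1.1993e+05, ∠D ≈ 19.72°
|L| = 2622.9 / 1.1993e+05 ≈ 0.02187
Gain = 20 log₁₀(0.02187) ≈ -33.20 dB

-33.2 dB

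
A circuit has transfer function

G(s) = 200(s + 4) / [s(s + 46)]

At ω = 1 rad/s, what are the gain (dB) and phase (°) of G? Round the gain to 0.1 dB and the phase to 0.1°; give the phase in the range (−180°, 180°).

At s = jω = j1:
zero (s+4): 4 + j1 → |·| = √(4²+1²) = √17 ≈ 4.1231, ∠ = arctan(1/4) ≈ 14.04°
pole (s+46): 46 + j1 → |·| = √(46²+1²) = √2117 ≈ 46.011, ∠ = arctan(1/46) ≈ 1.25°
pole at origin: |s| = 1, ∠ = 90.00° (in denominator)
|G| = 200 · 4.1231 / 46.011 ≈ 17.922
Gain = 20 log₁₀(17.922) ≈ 25.07 dB
∠G = 14.04° − 91.25° = -77.21°

25.1 dB, -77.2°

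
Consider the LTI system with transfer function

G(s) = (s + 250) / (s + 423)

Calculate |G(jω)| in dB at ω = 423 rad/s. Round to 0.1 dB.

-1.7 dB

Substitute s = j423:
Numerator: (j423) + 250 = 250 + j423
Denominator: (j423) + 423 = 423 + j423
|N| = √(250² + 423²) ≈ 491.35, ∠N ≈ 59.42°
|D| = √(423² + 423²) ≈ 598.21, ∠D ≈ 45.00°
|G| = 491.35 / 598.21 ≈ 0.82137
Gain = 20 log₁₀(0.82137) ≈ -1.71 dB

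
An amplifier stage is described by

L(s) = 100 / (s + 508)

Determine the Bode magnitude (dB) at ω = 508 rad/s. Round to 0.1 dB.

-17.1 dB

Substitute s = j508:
Numerator: 100 = 100 + j0
Denominator: (j508) + 508 = 508 + j508
|N| = √(100² + 0²) ≈ 100, ∠N ≈ 0.00°
|D| = √(508² + 508²) ≈ 718.42, ∠D ≈ 45.00°
|L| = 100 / 718.42 ≈ 0.13919
Gain = 20 log₁₀(0.13919) ≈ -17.13 dB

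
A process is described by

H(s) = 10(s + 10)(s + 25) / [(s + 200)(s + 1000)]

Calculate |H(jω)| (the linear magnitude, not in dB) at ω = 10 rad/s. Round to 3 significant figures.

At s = jω = j10:
zero (s+10): 10 + j10 → |·| = √(10²+10²) = √200 ≈ 14.142, ∠ = arctan(10/10) ≈ 45.00°
zero (s+25): 25 + j10 → |·| = √(25²+10²) = √725 ≈ 26.926, ∠ = arctan(10/25) ≈ 21.80°
pole (s+200): 200 + j10 → |·| = √(200²+10²) = √40100 ≈ 200.25, ∠ = arctan(10/200) ≈ 2.86°
pole (s+1000): 1000 + j10 → |·| = √(1000²+10²) = √1000100 ≈ 1000, ∠ = arctan(10/1000) ≈ 0.57°
|H| = 10 · 380.79 / 2.0025e+05 ≈ 0.019016

0.0190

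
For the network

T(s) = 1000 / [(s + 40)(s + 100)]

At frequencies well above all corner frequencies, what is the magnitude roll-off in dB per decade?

Each pole contributes −20 dB/decade at high frequency; each zero contributes +20 dB/decade.
Net: 0 zero(s) − 2 pole(s) → -40 dB/decade.

-40 dB/decade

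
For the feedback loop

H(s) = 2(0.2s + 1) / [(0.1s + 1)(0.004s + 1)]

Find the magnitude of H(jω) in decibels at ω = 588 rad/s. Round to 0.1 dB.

At ω = 588 rad/s:
zero (1 + j588·0.2) = 1 + j117.6 → |·| ≈ 117.6, ∠ ≈ 89.51°
pole (1 + j588·0.1) = 1 + j58.8 → |·| ≈ 58.809, ∠ ≈ 89.03°
pole (1 + j588·0.004) = 1 + j2.352 → |·| ≈ 2.5558, ∠ ≈ 66.97°
|H| = 2 · 117.6 / (58.809 · 2.5558) ≈ 1.5648
Gain = 20 log₁₀(1.5648) ≈ 3.89 dB

3.9 dB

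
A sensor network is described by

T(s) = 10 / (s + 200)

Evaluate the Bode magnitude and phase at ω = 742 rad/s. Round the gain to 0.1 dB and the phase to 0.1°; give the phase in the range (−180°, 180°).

-37.7 dB, -74.9°

At s = jω = j742:
pole (s+200): 200 + j742 → |·| = √(200²+742²) = √590564 ≈ 768.48, ∠ = arctan(742/200) ≈ 74.91°
|T| = 10 / 768.48 ≈ 0.013013
Gain = 20 log₁₀(0.013013) ≈ -37.71 dB
∠T = 0.00° − 74.91° = -74.91°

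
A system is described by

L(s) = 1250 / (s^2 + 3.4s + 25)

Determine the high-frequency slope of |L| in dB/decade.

-40 dB/decade

Each pole contributes −20 dB/decade at high frequency; each zero contributes +20 dB/decade.
Net: 0 zero(s) − 2 pole(s) → -40 dB/decade.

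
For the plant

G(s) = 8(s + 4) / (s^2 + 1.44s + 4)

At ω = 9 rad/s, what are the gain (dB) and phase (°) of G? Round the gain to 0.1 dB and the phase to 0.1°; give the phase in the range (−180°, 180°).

At s = jω = j9:
zero (s+4): 4 + j9 → |·| = √(4²+9²) = √97 ≈ 9.8489, ∠ = arctan(9/4) ≈ 66.04°
quadratic: (j9)² + 1.44·j9 + 4 = -77 + j12.96 → |·| ≈ 78.083, ∠ ≈ 170.45°
|G| = 8 · 9.8489 / 78.083 ≈ 1.0091
Gain = 20 log₁₀(1.0091) ≈ 0.08 dB
∠G = 66.04° − 170.45° = -104.41°

0.1 dB, -104.4°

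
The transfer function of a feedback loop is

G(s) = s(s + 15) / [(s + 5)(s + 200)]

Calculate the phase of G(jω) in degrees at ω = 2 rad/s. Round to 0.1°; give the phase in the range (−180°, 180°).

75.2°

At s = jω = j2:
zero (s+15): 15 + j2 → |·| = √(15²+2²) = √229 ≈ 15.133, ∠ = arctan(2/15) ≈ 7.59°
zero at origin: s = j2 → |·| = 2, ∠ = 90.00°
pole (s+5): 5 + j2 → |·| = √(5²+2²) = √29 ≈ 5.3852, ∠ = arctan(2/5) ≈ 21.80°
pole (s+200): 200 + j2 → |·| = √(200²+2²) = √40004 ≈ 200.01, ∠ = arctan(2/200) ≈ 0.57°
∠G = 97.59° − 22.37° = 75.22°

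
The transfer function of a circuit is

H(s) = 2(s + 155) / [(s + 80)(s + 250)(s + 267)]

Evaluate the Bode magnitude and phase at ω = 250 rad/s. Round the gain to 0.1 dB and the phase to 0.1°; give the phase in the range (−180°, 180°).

-95.2 dB, -102.2°

At s = jω = j250:
zero (s+155): 155 + j250 → |·| = √(155²+250²) = √86525 ≈ 294.15, ∠ = arctan(250/155) ≈ 58.20°
pole (s+80): 80 + j250 → |·| = √(80²+250²) = √68900 ≈ 262.49, ∠ = arctan(250/80) ≈ 72.26°
pole (s+250): 250 + j250 → |·| = √(250²+250²) = √125000 ≈ 353.55, ∠ = arctan(250/250) ≈ 45.00°
pole (s+267): 267 + j250 → |·| = √(267²+250²) = √133789 ≈ 365.77, ∠ = arctan(250/267) ≈ 43.12°
|H| = 2 · 294.15 / 3.3945e+07 ≈ 1.7331e-05
Gain = 20 log₁₀(1.7331e-05) ≈ -95.22 dB
∠H = 58.20° − 160.38° = -102.18°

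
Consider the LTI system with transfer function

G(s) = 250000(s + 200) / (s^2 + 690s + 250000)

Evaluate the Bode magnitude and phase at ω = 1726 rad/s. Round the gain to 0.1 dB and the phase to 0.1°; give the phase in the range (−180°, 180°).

At s = jω = j1726:
zero (s+200): 200 + j1726 → |·| = √(200²+1726²) = √3019076 ≈ 1737.5, ∠ = arctan(1726/200) ≈ 83.39°
quadratic: (j1726)² + 690·j1726 + 250000 = -2729076 + j1190940 → |·| ≈ 2.9776e+06, ∠ ≈ 156.42°
|G| = 250000 · 1737.5 / 2.9776e+06 ≈ 145.88
Gain = 20 log₁₀(145.88) ≈ 43.28 dB
∠G = 83.39° − 156.42° = -73.03°

43.3 dB, -73.0°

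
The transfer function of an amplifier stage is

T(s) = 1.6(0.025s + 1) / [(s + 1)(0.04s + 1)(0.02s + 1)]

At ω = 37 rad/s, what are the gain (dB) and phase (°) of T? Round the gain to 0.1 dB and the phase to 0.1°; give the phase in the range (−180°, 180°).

-31.5 dB, -138.1°

At ω = 37 rad/s:
zero (1 + j37·0.025) = 1 + j0.925 → |·| ≈ 1.3622, ∠ ≈ 42.77°
pole (1 + j37·1) = 1 + j37 → |·| ≈ 37.014, ∠ ≈ 88.45°
pole (1 + j37·0.04) = 1 + j1.48 → |·| ≈ 1.7862, ∠ ≈ 55.95°
pole (1 + j37·0.02) = 1 + j0.74 → |·| ≈ 1.244, ∠ ≈ 36.50°
|T| = 1.6 · 1.3622 / (37.014 · 1.7862 · 1.244) ≈ 0.0265
Gain = 20 log₁₀(0.0265) ≈ -31.54 dB
∠T = (42.77°) − (88.45° + 55.95° + 36.50°) = -138.13°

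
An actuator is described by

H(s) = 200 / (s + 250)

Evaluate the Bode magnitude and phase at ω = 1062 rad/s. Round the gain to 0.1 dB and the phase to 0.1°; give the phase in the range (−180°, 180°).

Substitute s = j1062:
Numerator: 200 = 200 + j0
Denominator: (j1062) + 250 = 250 + j1062
|N| = √(200² + 0²) ≈ 200, ∠N ≈ 0.00°
|D| = √(250² + 1062²) ≈ 1091, ∠D ≈ 76.75°
|H| = 200 / 1091 ≈ 0.18332
Gain = 20 log₁₀(0.18332) ≈ -14.74 dB
∠H = 0.00° − 76.75° = -76.75°

-14.7 dB, -76.8°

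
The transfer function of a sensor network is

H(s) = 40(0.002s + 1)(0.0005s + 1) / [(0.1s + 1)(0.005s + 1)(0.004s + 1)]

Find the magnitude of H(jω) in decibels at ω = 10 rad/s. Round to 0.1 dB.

At ω = 10 rad/s:
zero (1 + j10·0.002) = 1 + j0.02 → |·| ≈ 1.0002, ∠ ≈ 1.15°
zero (1 + j10·0.0005) = 1 + j0.005 → |·| ≈ 1, ∠ ≈ 0.29°
pole (1 + j10·0.1) = 1 + j1 → |·| ≈ 1.4142, ∠ ≈ 45.00°
pole (1 + j10·0.005) = 1 + j0.05 → |·| ≈ 1.0012, ∠ ≈ 2.86°
pole (1 + j10·0.004) = 1 + j0.04 → |·| ≈ 1.0008, ∠ ≈ 2.29°
|H| = 40 · 1.0002 · 1 / (1.4142 · 1.0012 · 1.0008) ≈ 28.234
Gain = 20 log₁₀(28.234) ≈ 29.02 dB

29.0 dB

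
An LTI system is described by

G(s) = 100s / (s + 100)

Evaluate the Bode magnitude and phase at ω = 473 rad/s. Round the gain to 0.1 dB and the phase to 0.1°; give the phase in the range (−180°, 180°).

39.8 dB, 11.9°

At s = jω = j473:
zero at origin: s = j473 → |·| = 473, ∠ = 90.00°
pole (s+100): 100 + j473 → |·| = √(100²+473²) = √233729 ≈ 483.46, ∠ = arctan(473/100) ≈ 78.06°
|G| = 100 · 473 / 483.46 ≈ 97.836
Gain = 20 log₁₀(97.836) ≈ 39.81 dB
∠G = 90.00° − 78.06° = 11.94°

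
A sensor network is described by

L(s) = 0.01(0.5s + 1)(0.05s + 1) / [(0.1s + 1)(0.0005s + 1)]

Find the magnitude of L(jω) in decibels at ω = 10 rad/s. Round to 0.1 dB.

-27.9 dB

At ω = 10 rad/s:
zero (1 + j10·0.5) = 1 + j5 → |·| ≈ 5.099, ∠ ≈ 78.69°
zero (1 + j10·0.05) = 1 + j0.5 → |·| ≈ 1.118, ∠ ≈ 26.57°
pole (1 + j10·0.1) = 1 + j1 → |·| ≈ 1.4142, ∠ ≈ 45.00°
pole (1 + j10·0.0005) = 1 + j0.005 → |·| ≈ 1, ∠ ≈ 0.29°
|L| = 0.01 · 5.099 · 1.118 / (1.4142 · 1) ≈ 0.04031
Gain = 20 log₁₀(0.04031) ≈ -27.89 dB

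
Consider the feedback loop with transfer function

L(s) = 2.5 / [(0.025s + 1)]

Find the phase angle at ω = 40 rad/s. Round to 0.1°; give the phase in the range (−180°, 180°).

At ω = 40 rad/s:
pole (1 + j40·0.025) = 1 + j1 → |·| ≈ 1.4142, ∠ ≈ 45.00°
∠L = (0°) − (45.00°) = -45.00°

-45.0°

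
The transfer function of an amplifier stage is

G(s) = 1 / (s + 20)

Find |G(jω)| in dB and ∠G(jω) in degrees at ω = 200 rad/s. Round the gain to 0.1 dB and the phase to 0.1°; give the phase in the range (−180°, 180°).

At s = jω = j200:
pole (s+20): 20 + j200 → |·| = √(20²+200²) = √40400 ≈ 201, ∠ = arctan(200/20) ≈ 84.29°
|G| = 1 / 201 ≈ 0.0049751
Gain = 20 log₁₀(0.0049751) ≈ -46.06 dB
∠G = 0.00° − 84.29° = -84.29°

-46.1 dB, -84.3°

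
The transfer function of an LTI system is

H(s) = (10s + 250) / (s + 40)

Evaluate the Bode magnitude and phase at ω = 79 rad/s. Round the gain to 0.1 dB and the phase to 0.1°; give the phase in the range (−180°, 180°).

Substitute s = j79:
Numerator: 10(j79) + 250 = 250 + j790
Denominator: (j79) + 40 = 40 + j79
|N| = √(250² + 790²) ≈ 828.61, ∠N ≈ 72.44°
|D| = √(40² + 79²) ≈ 88.549, ∠D ≈ 63.15°
|H| = 828.61 / 88.549 ≈ 9.3576
Gain = 20 log₁₀(9.3576) ≈ 19.42 dB
∠H = 72.44° − 63.15° = 9.29°

19.4 dB, 9.3°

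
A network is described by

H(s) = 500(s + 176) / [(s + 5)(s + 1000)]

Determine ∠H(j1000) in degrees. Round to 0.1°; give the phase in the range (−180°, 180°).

At s = jω = j1000:
zero (s+176): 176 + j1000 → |·| = √(176²+1000²) = √1030976 ≈ 1015.4, ∠ = arctan(1000/176) ≈ 80.02°
pole (s+5): 5 + j1000 → |·| = √(5²+1000²) = √1000025 ≈ 1000, ∠ = arctan(1000/5) ≈ 89.71°
pole (s+1000): 1000 + j1000 → |·| = √(1000²+1000²) = √2000000 ≈ 1414.2, ∠ = arctan(1000/1000) ≈ 45.00°
∠H = 80.02° − 134.71° = -54.69°

-54.7°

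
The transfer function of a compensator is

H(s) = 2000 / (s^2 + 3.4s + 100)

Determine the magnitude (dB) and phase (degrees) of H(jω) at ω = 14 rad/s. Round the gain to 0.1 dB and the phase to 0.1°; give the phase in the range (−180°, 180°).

25.4 dB, -153.6°

At s = jω = j14:
quadratic: (j14)² + 3.4·j14 + 100 = -96 + j47.6 → |·| ≈ 107.15, ∠ ≈ 153.63°
|H| = 2000 / 107.15 ≈ 18.665
Gain = 20 log₁₀(18.665) ≈ 25.42 dB
∠H = 0.00° − 153.63° = -153.63°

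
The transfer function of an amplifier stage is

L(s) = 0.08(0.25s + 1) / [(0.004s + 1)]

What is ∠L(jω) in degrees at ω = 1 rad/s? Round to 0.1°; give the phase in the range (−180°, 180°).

13.8°

At ω = 1 rad/s:
zero (1 + j1·0.25) = 1 + j0.25 → |·| ≈ 1.0308, ∠ ≈ 14.04°
pole (1 + j1·0.004) = 1 + j0.004 → |·| ≈ 1, ∠ ≈ 0.23°
∠L = (14.04°) − (0.23°) = 13.81°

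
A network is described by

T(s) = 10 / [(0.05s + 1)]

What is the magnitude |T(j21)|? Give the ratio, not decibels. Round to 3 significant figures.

At ω = 21 rad/s:
pole (1 + j21·0.05) = 1 + j1.05 → |·| ≈ 1.45, ∠ ≈ 46.40°
|T| = 10 · 1 / (1.45) ≈ 6.8966

6.90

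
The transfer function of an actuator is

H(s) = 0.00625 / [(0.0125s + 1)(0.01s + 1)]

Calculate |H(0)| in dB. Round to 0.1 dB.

H(0) = 0.00625 · 1 / 1 = 0.00625
20 log₁₀(0.00625) ≈ -44.08 dB

-44.1 dB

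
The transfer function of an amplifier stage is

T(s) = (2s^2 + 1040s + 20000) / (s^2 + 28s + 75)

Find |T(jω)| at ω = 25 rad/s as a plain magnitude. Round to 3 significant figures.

36.0

Substitute s = j25:
Numerator: 2(j25)^2 + 1040(j25) + 20000 = 18750 + j26000
Denominator: (j25)^2 + 28(j25) + 75 = -550 + j700
|N| = √(18750² + 26000²) ≈ 32056, ∠N ≈ 54.20°
|D| = √(550² + 700²) ≈ 890.22, ∠D ≈ 128.16°
|T| = 32056 / 890.22 ≈ 36.009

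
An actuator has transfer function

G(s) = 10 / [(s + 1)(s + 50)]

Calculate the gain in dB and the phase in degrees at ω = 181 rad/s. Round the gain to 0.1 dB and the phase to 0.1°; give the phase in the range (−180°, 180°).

-70.6 dB, -164.2°

At s = jω = j181:
pole (s+1): 1 + j181 → |·| = √(1²+181²) = √32762 ≈ 181, ∠ = arctan(181/1) ≈ 89.68°
pole (s+50): 50 + j181 → |·| = √(50²+181²) = √35261 ≈ 187.78, ∠ = arctan(181/50) ≈ 74.56°
|G| = 10 / 33988 ≈ 0.00029422
Gain = 20 log₁₀(0.00029422) ≈ -70.63 dB
∠G = 0.00° − 164.24° = -164.24°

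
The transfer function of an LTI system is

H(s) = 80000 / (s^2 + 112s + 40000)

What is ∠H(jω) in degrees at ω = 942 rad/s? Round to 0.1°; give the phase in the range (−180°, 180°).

-172.9°

At s = jω = j942:
quadratic: (j942)² + 112·j942 + 40000 = -847364 + j105504 → |·| ≈ 8.5391e+05, ∠ ≈ 172.90°
∠H = 0.00° − 172.90° = -172.90°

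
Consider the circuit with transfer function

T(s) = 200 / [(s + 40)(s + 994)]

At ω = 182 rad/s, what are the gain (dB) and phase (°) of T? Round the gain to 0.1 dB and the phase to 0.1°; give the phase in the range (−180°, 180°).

At s = jω = j182:
pole (s+40): 40 + j182 → |·| = √(40²+182²) = √34724 ≈ 186.34, ∠ = arctan(182/40) ≈ 77.60°
pole (s+994): 994 + j182 → |·| = √(994²+182²) = √1021160 ≈ 1010.5, ∠ = arctan(182/994) ≈ 10.38°
|T| = 200 / 1.883e+05 ≈ 0.0010621
Gain = 20 log₁₀(0.0010621) ≈ -59.48 dB
∠T = 0.00° − 87.98° = -87.98°

-59.5 dB, -88.0°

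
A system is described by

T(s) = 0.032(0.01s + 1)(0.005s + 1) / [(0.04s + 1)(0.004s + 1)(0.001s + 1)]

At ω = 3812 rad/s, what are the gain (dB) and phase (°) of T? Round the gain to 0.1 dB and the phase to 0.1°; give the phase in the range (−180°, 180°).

-51.9 dB, -75.7°

At ω = 3812 rad/s:
zero (1 + j3812·0.01) = 1 + j38.12 → |·| ≈ 38.133, ∠ ≈ 88.50°
zero (1 + j3812·0.005) = 1 + j19.06 → |·| ≈ 19.086, ∠ ≈ 87.00°
pole (1 + j3812·0.04) = 1 + j152.48 → |·| ≈ 152.48, ∠ ≈ 89.62°
pole (1 + j3812·0.004) = 1 + j15.248 → |·| ≈ 15.281, ∠ ≈ 86.25°
pole (1 + j3812·0.001) = 1 + j3.812 → |·| ≈ 3.941, ∠ ≈ 75.30°
|T| = 0.032 · 38.133 · 19.086 / (152.48 · 15.281 · 3.941) ≈ 0.0025363
Gain = 20 log₁₀(0.0025363) ≈ -51.92 dB
∠T = (88.50° + 87.00°) − (89.62° + 86.25° + 75.30°) = -75.67°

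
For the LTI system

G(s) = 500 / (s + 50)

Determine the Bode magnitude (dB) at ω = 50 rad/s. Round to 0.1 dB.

At s = jω = j50:
pole (s+50): 50 + j50 → |·| = √(50²+50²) = √5000 ≈ 70.711, ∠ = arctan(50/50) ≈ 45.00°
|G| = 500 / 70.711 ≈ 7.071
Gain = 20 log₁₀(7.071) ≈ 16.99 dB

17.0 dB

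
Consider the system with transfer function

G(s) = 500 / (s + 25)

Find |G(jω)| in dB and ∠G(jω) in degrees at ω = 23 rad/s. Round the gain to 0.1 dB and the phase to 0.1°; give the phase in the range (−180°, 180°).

23.4 dB, -42.6°

Substitute s = j23:
Numerator: 500 = 500 + j0
Denominator: (j23) + 25 = 25 + j23
|N| = √(500² + 0²) ≈ 500, ∠N ≈ 0.00°
|D| = √(25² + 23²) ≈ 33.971, ∠D ≈ 42.61°
|G| = 500 / 33.971 ≈ 14.718
Gain = 20 log₁₀(14.718) ≈ 23.36 dB
∠G = 0.00° − 42.61° = -42.61°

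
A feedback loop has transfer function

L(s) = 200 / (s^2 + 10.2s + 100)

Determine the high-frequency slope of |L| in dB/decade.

Each pole contributes −20 dB/decade at high frequency; each zero contributes +20 dB/decade.
Net: 0 zero(s) − 2 pole(s) → -40 dB/decade.

-40 dB/decade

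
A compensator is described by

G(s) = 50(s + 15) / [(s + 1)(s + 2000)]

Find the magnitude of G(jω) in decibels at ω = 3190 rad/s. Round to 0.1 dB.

-37.5 dB

At s = jω = j3190:
zero (s+15): 15 + j3190 → |·| = √(15²+3190²) = √10176325 ≈ 3190, ∠ = arctan(3190/15) ≈ 89.73°
pole (s+1): 1 + j3190 → |·| = √(1²+3190²) = √10176101 ≈ 3190, ∠ = arctan(3190/1) ≈ 89.98°
pole (s+2000): 2000 + j3190 → |·| = √(2000²+3190²) = √14176100 ≈ 3765.1, ∠ = arctan(3190/2000) ≈ 57.91°
|G| = 50 · 3190 / 1.2011e+07 ≈ 0.013279
Gain = 20 log₁₀(0.013279) ≈ -37.54 dB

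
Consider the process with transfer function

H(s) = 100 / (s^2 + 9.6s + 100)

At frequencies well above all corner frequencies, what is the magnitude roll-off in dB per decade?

Each pole contributes −20 dB/decade at high frequency; each zero contributes +20 dB/decade.
Net: 0 zero(s) − 2 pole(s) → -40 dB/decade.

-40 dB/decade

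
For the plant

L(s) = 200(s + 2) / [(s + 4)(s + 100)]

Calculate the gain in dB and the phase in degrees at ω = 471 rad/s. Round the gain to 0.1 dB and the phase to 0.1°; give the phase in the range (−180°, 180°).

-7.6 dB, -77.8°

At s = jω = j471:
zero (s+2): 2 + j471 → |·| = √(2²+471²) = √221845 ≈ 471, ∠ = arctan(471/2) ≈ 89.76°
pole (s+4): 4 + j471 → |·| = √(4²+471²) = √221857 ≈ 471.02, ∠ = arctan(471/4) ≈ 89.51°
pole (s+100): 100 + j471 → |·| = √(100²+471²) = √231841 ≈ 481.5, ∠ = arctan(471/100) ≈ 78.01°
|L| = 200 · 471 / 2.268e+05 ≈ 0.41534
Gain = 20 log₁₀(0.41534) ≈ -7.63 dB
∠L = 89.76° − 167.52° = -77.76°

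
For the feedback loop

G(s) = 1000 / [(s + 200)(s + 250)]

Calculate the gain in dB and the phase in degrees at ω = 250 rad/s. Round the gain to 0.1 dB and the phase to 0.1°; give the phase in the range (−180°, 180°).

At s = jω = j250:
pole (s+200): 200 + j250 → |·| = √(200²+250²) = √102500 ≈ 320.16, ∠ = arctan(250/200) ≈ 51.34°
pole (s+250): 250 + j250 → |·| = √(250²+250²) = √125000 ≈ 353.55, ∠ = arctan(250/250) ≈ 45.00°
|G| = 1000 / 1.1319e+05 ≈ 0.0088347
Gain = 20 log₁₀(0.0088347) ≈ -41.08 dB
∠G = 0.00° − 96.34° = -96.34°

-41.1 dB, -96.3°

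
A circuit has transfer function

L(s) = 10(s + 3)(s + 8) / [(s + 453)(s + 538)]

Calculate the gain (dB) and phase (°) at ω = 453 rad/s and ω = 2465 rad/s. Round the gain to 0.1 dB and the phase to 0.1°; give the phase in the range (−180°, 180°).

ω = 453: 13.2 dB, 93.5°; ω = 2465: 19.7 dB, 22.5°

At s = jω = j453:
zero (s+3): 3 + j453 → |·| = √(3²+453²) = √205218 ≈ 453.01, ∠ = arctan(453/3) ≈ 89.62°
zero (s+8): 8 + j453 → |·| = √(8²+453²) = √205273 ≈ 453.07, ∠ = arctan(453/8) ≈ 88.99°
pole (s+453): 453 + j453 → |·| = √(453²+453²) = √410418 ≈ 640.64, ∠ = arctan(453/453) ≈ 45.00°
pole (s+538): 538 + j453 → |·| = √(538²+453²) = √494653 ≈ 703.32, ∠ = arctan(453/538) ≈ 40.10°
|L| = 10 · 2.0525e+05 / 4.5057e+05 ≈ 4.5553
Gain = 20 log₁₀(4.5553) ≈ 13.17 dB
∠L = 178.61° − 85.10° = 93.51°

At s = jω = j2465:
zero (s+3): 3 + j2465 → |·| = √(3²+2465²) = √6076234 ≈ 2465, ∠ = arctan(2465/3) ≈ 89.93°
zero (s+8): 8 + j2465 → |·| = √(8²+2465²) = √6076289 ≈ 2465, ∠ = arctan(2465/8) ≈ 89.81°
pole (s+453): 453 + j2465 → |·| = √(453²+2465²) = √6281434 ≈ 2506.3, ∠ = arctan(2465/453) ≈ 79.59°
pole (s+538): 538 + j2465 → |·| = √(538²+2465²) = √6365669 ≈ 2523, ∠ = arctan(2465/538) ≈ 77.69°
|L| = 10 · 6.0762e+06 / 6.3234e+06 ≈ 9.6091
Gain = 20 log₁₀(9.6091) ≈ 19.65 dB
∠L = 179.74° − 157.28° = 22.46°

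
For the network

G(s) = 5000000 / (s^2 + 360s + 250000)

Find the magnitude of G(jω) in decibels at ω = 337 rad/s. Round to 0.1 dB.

28.8 dB

At s = jω = j337:
quadratic: (j337)² + 360·j337 + 250000 = 136431 + j121320 → |·| ≈ 1.8257e+05, ∠ ≈ 41.64°
|G| = 5000000 / 1.8257e+05 ≈ 27.387
Gain = 20 log₁₀(27.387) ≈ 28.75 dB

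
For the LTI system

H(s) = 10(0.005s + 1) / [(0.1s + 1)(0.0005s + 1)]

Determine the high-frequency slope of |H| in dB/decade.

Each pole contributes −20 dB/decade at high frequency; each zero contributes +20 dB/decade.
Net: 1 zero(s) − 2 pole(s) → -20 dB/decade.

-20 dB/decade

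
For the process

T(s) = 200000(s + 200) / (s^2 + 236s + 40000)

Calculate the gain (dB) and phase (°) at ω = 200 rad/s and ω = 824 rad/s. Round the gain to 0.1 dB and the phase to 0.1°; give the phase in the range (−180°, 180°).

ω = 200: 61.6 dB, -45.0°; ω = 824: 48.1 dB, -86.7°

At s = jω = j200:
zero (s+200): 200 + j200 → |·| = √(200²+200²) = √80000 ≈ 282.84, ∠ = arctan(200/200) ≈ 45.00°
quadratic: (j200)² + 236·j200 + 40000 = 0 + j47200 → |·| ≈ 47200, ∠ ≈ 90.00°
|T| = 200000 · 282.84 / 47200 ≈ 1198.5
Gain = 20 log₁₀(1198.5) ≈ 61.57 dB
∠T = 45.00° − 90.00° = -45.00°

At s = jω = j824:
zero (s+200): 200 + j824 → |·| = √(200²+824²) = √718976 ≈ 847.92, ∠ = arctan(824/200) ≈ 76.36°
quadratic: (j824)² + 236·j824 + 40000 = -638976 + j194464 → |·| ≈ 6.6791e+05, ∠ ≈ 163.07°
|T| = 200000 · 847.92 / 6.6791e+05 ≈ 253.9
Gain = 20 log₁₀(253.9) ≈ 48.09 dB
∠T = 76.36° − 163.07° = -86.71°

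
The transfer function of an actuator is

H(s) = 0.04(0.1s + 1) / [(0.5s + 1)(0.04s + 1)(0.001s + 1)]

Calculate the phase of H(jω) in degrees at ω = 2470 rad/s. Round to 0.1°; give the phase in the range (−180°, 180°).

-157.6°

At ω = 2470 rad/s:
zero (1 + j2470·0.1) = 1 + j247 → |·| ≈ 247, ∠ ≈ 89.77°
pole (1 + j2470·0.5) = 1 + j1235 → |·| ≈ 1235, ∠ ≈ 89.95°
pole (1 + j2470·0.04) = 1 + j98.8 → |·| ≈ 98.805, ∠ ≈ 89.42°
pole (1 + j2470·0.001) = 1 + j2.47 → |·| ≈ 2.6648, ∠ ≈ 67.96°
∠H = (89.77°) − (89.95° + 89.42° + 67.96°) = -157.56°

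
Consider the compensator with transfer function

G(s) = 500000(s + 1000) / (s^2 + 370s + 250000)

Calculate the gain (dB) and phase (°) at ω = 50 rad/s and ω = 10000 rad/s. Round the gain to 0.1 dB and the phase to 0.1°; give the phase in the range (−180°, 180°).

At s = jω = j50:
zero (s+1000): 1000 + j50 → |·| = √(1000²+50²) = √1002500 ≈ 1001.2, ∠ = arctan(50/1000) ≈ 2.86°
quadratic: (j50)² + 370·j50 + 250000 = 247500 + j18500 → |·| ≈ 2.4819e+05, ∠ ≈ 4.27°
|G| = 500000 · 1001.2 / 2.4819e+05 ≈ 2017
Gain = 20 log₁₀(2017) ≈ 66.09 dB
∠G = 2.86° − 4.27° = -1.41°

At s = jω = j10000:
zero (s+1000): 1000 + j10000 → |·| = √(1000²+10000²) = √101000000 ≈ 10050, ∠ = arctan(10000/1000) ≈ 84.29°
quadratic: (j10000)² + 370·j10000 + 250000 = -99750000 + j3700000 → |·| ≈ 9.9819e+07, ∠ ≈ 177.88°
|G| = 500000 · 10050 / 9.9819e+07 ≈ 50.341
Gain = 20 log₁₀(50.341) ≈ 34.04 dB
∠G = 84.29° − 177.88° = -93.59°

ω = 50: 66.1 dB, -1.4°; ω = 10000: 34.0 dB, -93.6°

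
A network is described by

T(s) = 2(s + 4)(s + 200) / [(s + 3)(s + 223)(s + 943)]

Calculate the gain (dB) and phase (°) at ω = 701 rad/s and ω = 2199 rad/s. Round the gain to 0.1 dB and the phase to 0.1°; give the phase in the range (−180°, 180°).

At s = jω = j701:
zero (s+4): 4 + j701 → |·| = √(4²+701²) = √491417 ≈ 701.01, ∠ = arctan(701/4) ≈ 89.67°
zero (s+200): 200 + j701 → |·| = √(200²+701²) = √531401 ≈ 728.97, ∠ = arctan(701/200) ≈ 74.08°
pole (s+3): 3 + j701 → |·| = √(3²+701²) = √491410 ≈ 701.01, ∠ = arctan(701/3) ≈ 89.75°
pole (s+223): 223 + j701 → |·| = √(223²+701²) = √541130 ≈ 735.62, ∠ = arctan(701/223) ≈ 72.35°
pole (s+943): 943 + j701 → |·| = √(943²+701²) = √1380650 ≈ 1175, ∠ = arctan(701/943) ≈ 36.63°
|T| = 2 · 5.1102e+05 / 6.0592e+08 ≈ 0.0016868
Gain = 20 log₁₀(0.0016868) ≈ -55.46 dB
∠T = 163.75° − 198.73° = -34.98°

At s = jω = j2199:
zero (s+4): 4 + j2199 → |·| = √(4²+2199²) = √4835617 ≈ 2199, ∠ = arctan(2199/4) ≈ 89.90°
zero (s+200): 200 + j2199 → |·| = √(200²+2199²) = √4875601 ≈ 2208.1, ∠ = arctan(2199/200) ≈ 84.80°
pole (s+3): 3 + j2199 → |·| = √(3²+2199²) = √4835610 ≈ 2199, ∠ = arctan(2199/3) ≈ 89.92°
pole (s+223): 223 + j2199 → |·| = √(223²+2199²) = √4885330 ≈ 2210.3, ∠ = arctan(2199/223) ≈ 84.21°
pole (s+943): 943 + j2199 → |·| = √(943²+2199²) = √5724850 ≈ 2392.7, ∠ = arctan(2199/943) ≈ 66.79°
|T| = 2 · 4.8556e+06 / 1.163e+10 ≈ 0.00083501
Gain = 20 log₁₀(0.00083501) ≈ -61.57 dB
∠T = 174.70° − 240.92° = -66.22°

ω = 701: -55.5 dB, -35.0°; ω = 2199: -61.6 dB, -66.2°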